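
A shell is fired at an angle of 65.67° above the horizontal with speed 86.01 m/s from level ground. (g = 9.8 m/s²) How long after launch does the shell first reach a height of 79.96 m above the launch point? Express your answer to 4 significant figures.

1.095 s

v_y0 = 86.01 sin 65.67° = 78.371 m/s.
Set y = v_y0 t − ½ g t² = 79.96: 4.900 t² − 78.371 t + 79.96 = 0.
t = [78.371 ± √(6142.0 − 1567.2)] / 9.8 = (78.371 ± 67.637) / 9.8, giving t = 1.095 s or t = 14.90 s.
The shell is on the way up at the first time, so t = 1.095 s.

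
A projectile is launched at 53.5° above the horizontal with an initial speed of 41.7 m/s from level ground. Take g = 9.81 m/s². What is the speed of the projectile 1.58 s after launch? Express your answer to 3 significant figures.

v_x = 41.7 cos 53.5° = 24.80 m/s (constant).
v_y(t) = 41.7 sin 53.5° − g t = 33.52 − 9.81 × 1.58 = 18.02 m/s.
Speed = √(v_x² + v_y²) = √(615.0 + 324.7) = 30.7 m/s.

30.7 m/s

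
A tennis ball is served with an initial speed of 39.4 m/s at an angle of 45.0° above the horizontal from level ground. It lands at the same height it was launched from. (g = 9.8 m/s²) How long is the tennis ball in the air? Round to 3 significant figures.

5.69 s

Vertical component: v_y = 39.4 sin 45.0° = 27.86 m/s.
For a projectile landing at launch height, time of flight is t = 2 v_y / g = 2 × 27.86 / 9.8 = 5.69 s.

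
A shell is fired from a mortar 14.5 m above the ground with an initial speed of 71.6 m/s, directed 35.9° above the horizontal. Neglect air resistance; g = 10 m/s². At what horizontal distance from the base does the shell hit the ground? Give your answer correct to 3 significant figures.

506 m

Components: v_x = 71.6 cos 35.9° = 58.00 m/s, v_y = 71.6 sin 35.9° = 41.98 m/s.
Vertical: 0 = 14.5 + 41.98 t − ½(10) t² ⇒ 5.000 t² − 41.98 t − 14.5 = 0.
t = [41.98 + √(1762 + 290.0)] / 10.00 = 8.728 s.
Horizontal: R = v_x · t = 58.00 × 8.728 = 506 m.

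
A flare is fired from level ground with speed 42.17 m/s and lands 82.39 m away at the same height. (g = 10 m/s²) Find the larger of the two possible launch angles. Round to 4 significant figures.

Level-ground range: R = v₀² sin(2θ)/g ⇒ sin 2θ = R g / v₀² = 82.39×10/42.17² = 0.4633.
2θ = arcsin(0.4633) = 27.600° or 180° − 27.600° = 152.400°.
So θ = 13.80° or θ = 76.20°.

76.20°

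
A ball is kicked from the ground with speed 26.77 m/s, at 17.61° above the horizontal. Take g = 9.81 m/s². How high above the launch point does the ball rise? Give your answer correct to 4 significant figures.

Vertical component of launch velocity: v_y = 26.77 sin 17.61° = 8.0989 m/s.
At the highest point the vertical velocity is zero, so v_y² = 2 g h_max.
h_max = (8.0989)² / (2 × 9.81) = 65.592 / 19.62 = 3.343 m.

3.343 m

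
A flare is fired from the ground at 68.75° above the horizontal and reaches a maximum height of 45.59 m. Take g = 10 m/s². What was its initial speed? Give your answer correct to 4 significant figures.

32.40 m/s

At maximum height v_y = 0, so (v₀ sin θ)² = 2 g H.
v₀ sin 68.75° = √(2 × 10 × 45.59) = 30.196 m/s.
v₀ = 30.196 / sin 68.75° = 30.196 / 0.9320 = 32.40 m/s.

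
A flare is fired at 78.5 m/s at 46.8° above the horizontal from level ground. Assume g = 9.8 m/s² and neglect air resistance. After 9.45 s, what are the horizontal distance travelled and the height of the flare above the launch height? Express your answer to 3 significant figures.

x = 508 m, y = 103 m

v_x = 78.5 cos 46.8° = 53.74 m/s; v_y0 = 78.5 sin 46.8° = 57.22 m/s.
x = v_x t = 53.74 × 9.45 = 508 m.
y = v_y0 t − ½ g t² = 57.22×9.45 − 4.900×9.45² = 103 m.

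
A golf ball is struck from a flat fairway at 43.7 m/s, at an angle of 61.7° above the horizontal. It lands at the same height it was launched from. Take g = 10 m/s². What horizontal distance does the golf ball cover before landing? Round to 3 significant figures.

159 m

Components: v_x = 43.7 cos 61.7° = 20.72 m/s, v_y = 43.7 sin 61.7° = 38.48 m/s.
Time of flight (same landing height): t = 2 v_y / g = 2 × 38.48 / 10 = 7.696 s.
Range: R = v_x · t = 20.72 × 7.696 = 159 m.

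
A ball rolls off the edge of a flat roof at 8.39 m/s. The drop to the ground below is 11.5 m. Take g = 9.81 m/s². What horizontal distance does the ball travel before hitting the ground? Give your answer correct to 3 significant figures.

Initial vertical velocity is zero, so the fall time comes from h = ½ g t²: t = √(2 × 11.5 / 9.81) = 1.531 s.
Horizontal motion is uniform at 8.39 m/s, so x = 8.39 × 1.531 = 12.8 m.

12.8 m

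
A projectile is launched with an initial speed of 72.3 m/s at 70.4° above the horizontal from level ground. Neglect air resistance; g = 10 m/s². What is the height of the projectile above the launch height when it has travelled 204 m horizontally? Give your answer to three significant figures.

219 m

v_x = 72.3 cos 70.4° = 24.25 m/s, v_y0 = 72.3 sin 70.4° = 68.11 m/s.
Time to reach x = 204 m: t = x / v_x = 204 / 24.25 = 8.412 s.
y = v_y0 t − ½ g t² = 68.11×8.412 − 5.000×8.412² = 219 m.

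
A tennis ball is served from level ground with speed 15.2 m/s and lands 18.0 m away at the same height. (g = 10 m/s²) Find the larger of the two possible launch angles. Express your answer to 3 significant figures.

Level-ground range: R = v₀² sin(2θ)/g ⇒ sin 2θ = R g / v₀² = 18.0×10/15.2² = 0.7791.
2θ = arcsin(0.7791) = 51.18° or 180° − 51.18° = 128.82°.
So θ = 25.6° or θ = 64.4°.

64.4°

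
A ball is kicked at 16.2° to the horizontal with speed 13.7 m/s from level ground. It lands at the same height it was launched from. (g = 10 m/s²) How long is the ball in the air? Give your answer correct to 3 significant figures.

Vertical component: v_y = 13.7 sin 16.2° = 3.822 m/s.
For a projectile landing at launch height, time of flight is t = 2 v_y / g = 2 × 3.822 / 10 = 0.764 s.

0.764 s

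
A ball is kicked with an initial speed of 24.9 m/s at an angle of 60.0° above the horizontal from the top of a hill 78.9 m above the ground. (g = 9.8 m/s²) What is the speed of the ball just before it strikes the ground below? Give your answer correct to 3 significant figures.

46.5 m/s

v_x = 24.9 cos 60.0° = 12.45 m/s is unchanged throughout.
For the vertical component, v_y² = v_y0² + 2 g h = (21.56)² + 2×9.8×78.9 = 2011, so |v_y| = 44.84 m/s.
Impact speed = √(v_x² + v_y²) = √(155.0 + 2011) = 46.5 m/s.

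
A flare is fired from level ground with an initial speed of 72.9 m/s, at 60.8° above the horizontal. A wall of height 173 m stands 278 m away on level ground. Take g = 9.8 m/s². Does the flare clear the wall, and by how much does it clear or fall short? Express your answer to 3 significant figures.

v_x = 72.9 cos 60.8° = 35.56 m/s; v_y0 = 72.9 sin 60.8° = 63.64 m/s.
Time to reach the wall: t = 278 / 35.56 = 7.818 s.
Height at that point: y = 63.64×7.818 − 4.900×7.818² = 198.0 m.
That is 198.0 − 173 = 25.0 m above the top of the wall, so the flare clears it.

Yes — it clears the wall by 25.0 m.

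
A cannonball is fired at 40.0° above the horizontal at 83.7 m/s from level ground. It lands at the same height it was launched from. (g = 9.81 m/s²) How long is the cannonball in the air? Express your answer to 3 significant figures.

11.0 s

Vertical component: v_y = 83.7 sin 40.0° = 53.80 m/s.
For a projectile landing at launch height, time of flight is t = 2 v_y / g = 2 × 53.80 / 9.81 = 11.0 s.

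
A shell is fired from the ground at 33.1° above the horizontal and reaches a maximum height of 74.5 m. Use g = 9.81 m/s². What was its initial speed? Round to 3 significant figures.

70.0 m/s

At maximum height v_y = 0, so (v₀ sin θ)² = 2 g H.
v₀ sin 33.1° = √(2 × 9.81 × 74.5) = 38.23 m/s.
v₀ = 38.23 / sin 33.1° = 38.23 / 0.5461 = 70.0 m/s.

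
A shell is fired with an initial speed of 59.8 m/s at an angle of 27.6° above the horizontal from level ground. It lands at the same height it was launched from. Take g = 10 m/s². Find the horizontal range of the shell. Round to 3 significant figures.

294 m

Components: v_x = 59.8 cos 27.6° = 52.99 m/s, v_y = 59.8 sin 27.6° = 27.71 m/s.
Time of flight (same landing height): t = 2 v_y / g = 2 × 27.71 / 10 = 5.542 s.
Range: R = v_x · t = 52.99 × 5.542 = 294 m.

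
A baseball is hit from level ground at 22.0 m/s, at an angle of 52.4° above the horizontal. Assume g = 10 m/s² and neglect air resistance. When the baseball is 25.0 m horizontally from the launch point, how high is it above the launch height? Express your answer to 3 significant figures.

15.1 m

v_x = 22.0 cos 52.4° = 13.42 m/s, v_y0 = 22.0 sin 52.4° = 17.43 m/s.
Time to reach x = 25.0 m: t = x / v_x = 25.0 / 13.42 = 1.863 s.
y = v_y0 t − ½ g t² = 17.43×1.863 − 5.000×1.863² = 15.1 m.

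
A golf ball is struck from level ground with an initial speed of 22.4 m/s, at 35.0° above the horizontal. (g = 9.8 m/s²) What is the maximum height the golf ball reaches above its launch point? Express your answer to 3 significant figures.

8.42 m

Vertical component of launch velocity: v_y = 22.4 sin 35.0° = 12.85 m/s.
At the highest point the vertical velocity is zero, so v_y² = 2 g h_max.
h_max = (12.85)² / (2 × 9.8) = 165.1 / 19.60 = 8.42 m.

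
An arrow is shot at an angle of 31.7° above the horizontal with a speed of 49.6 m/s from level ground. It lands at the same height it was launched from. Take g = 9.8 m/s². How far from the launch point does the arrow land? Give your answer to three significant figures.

Components: v_x = 49.6 cos 31.7° = 42.20 m/s, v_y = 49.6 sin 31.7° = 26.06 m/s.
Time of flight (same landing height): t = 2 v_y / g = 2 × 26.06 / 9.8 = 5.318 s.
Range: R = v_x · t = 42.20 × 5.318 = 224 m.

224 m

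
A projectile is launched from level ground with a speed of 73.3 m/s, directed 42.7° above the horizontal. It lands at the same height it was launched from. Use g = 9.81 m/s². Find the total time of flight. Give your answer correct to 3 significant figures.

10.1 s

Vertical component: v_y = 73.3 sin 42.7° = 49.71 m/s.
For a projectile landing at launch height, time of flight is t = 2 v_y / g = 2 × 49.71 / 9.81 = 10.1 s.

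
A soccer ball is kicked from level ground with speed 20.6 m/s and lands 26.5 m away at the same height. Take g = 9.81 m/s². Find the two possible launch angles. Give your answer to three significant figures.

18.9° and 71.1°

Level-ground range: R = v₀² sin(2θ)/g ⇒ sin 2θ = R g / v₀² = 26.5×9.81/20.6² = 0.6126.
2θ = arcsin(0.6126) = 37.78° or 180° − 37.78° = 142.22°.
So θ = 18.9° or θ = 71.1°.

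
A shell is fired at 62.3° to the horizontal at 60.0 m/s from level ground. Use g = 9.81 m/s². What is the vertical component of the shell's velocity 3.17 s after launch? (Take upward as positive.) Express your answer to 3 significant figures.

Initial vertical component: v_y0 = 60.0 sin 62.3° = 53.12 m/s.
v_y(t) = v_y0 − g t = 53.12 − 9.81 × 3.17 = 22.0 m/s.

22.0 m/s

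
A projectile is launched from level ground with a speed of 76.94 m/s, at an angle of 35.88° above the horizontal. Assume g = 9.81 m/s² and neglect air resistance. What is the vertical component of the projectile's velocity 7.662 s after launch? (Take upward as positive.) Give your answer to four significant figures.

-30.07 m/s

Initial vertical component: v_y0 = 76.94 sin 35.88° = 45.094 m/s.
v_y(t) = v_y0 − g t = 45.094 − 9.81 × 7.662 = -30.07 m/s.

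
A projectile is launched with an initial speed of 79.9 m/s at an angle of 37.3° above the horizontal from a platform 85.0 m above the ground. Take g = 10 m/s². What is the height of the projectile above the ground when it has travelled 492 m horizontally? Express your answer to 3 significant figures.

160 m

v_x = 79.9 cos 37.3° = 63.56 m/s, v_y0 = 79.9 sin 37.3° = 48.42 m/s.
Time to reach x = 492 m: t = x / v_x = 492 / 63.56 = 7.741 s.
y = 85.0 + v_y0 t − ½ g t² = 85.0 + 48.42×7.741 − 5.000×7.741² = 160 m.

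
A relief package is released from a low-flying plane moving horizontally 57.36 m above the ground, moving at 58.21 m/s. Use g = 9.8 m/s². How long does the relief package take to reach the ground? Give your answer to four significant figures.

3.421 s

The horizontal speed doesn't affect the fall. With v_y0 = 0, h = ½ g t².
t = √(2 × 57.36 / 9.8) = √11.706 = 3.421 s.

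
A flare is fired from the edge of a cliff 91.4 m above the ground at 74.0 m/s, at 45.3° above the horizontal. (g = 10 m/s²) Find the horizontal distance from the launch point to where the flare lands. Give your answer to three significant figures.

627 m

Components: v_x = 74.0 cos 45.3° = 52.05 m/s, v_y = 74.0 sin 45.3° = 52.60 m/s.
Vertical: 0 = 91.4 + 52.60 t − ½(10) t² ⇒ 5.000 t² − 52.60 t − 91.4 = 0.
t = [52.60 + √(2767 + 1828)] / 10.00 = 12.04 s.
Horizontal: R = v_x · t = 52.05 × 12.04 = 627 m.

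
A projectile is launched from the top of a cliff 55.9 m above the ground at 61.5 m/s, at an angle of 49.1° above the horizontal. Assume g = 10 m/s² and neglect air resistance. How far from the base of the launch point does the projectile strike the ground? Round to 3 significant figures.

418 m

Components: v_x = 61.5 cos 49.1° = 40.27 m/s, v_y = 61.5 sin 49.1° = 46.48 m/s.
Vertical: 0 = 55.9 + 46.48 t − ½(10) t² ⇒ 5.000 t² − 46.48 t − 55.9 = 0.
t = [46.48 + √(2160 + 1118)] / 10.00 = 10.37 s.
Horizontal: R = v_x · t = 40.27 × 10.37 = 418 m.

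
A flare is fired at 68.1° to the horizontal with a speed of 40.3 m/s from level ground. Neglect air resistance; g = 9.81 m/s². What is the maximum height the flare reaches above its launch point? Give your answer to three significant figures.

71.3 m

Vertical component of launch velocity: v_y = 40.3 sin 68.1° = 37.39 m/s.
At the highest point the vertical velocity is zero, so v_y² = 2 g h_max.
h_max = (37.39)² / (2 × 9.81) = 1398 / 19.62 = 71.3 m.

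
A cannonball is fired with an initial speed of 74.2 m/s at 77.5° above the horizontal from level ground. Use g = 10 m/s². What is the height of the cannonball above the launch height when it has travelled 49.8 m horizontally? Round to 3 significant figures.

177 m

v_x = 74.2 cos 77.5° = 16.06 m/s, v_y0 = 74.2 sin 77.5° = 72.44 m/s.
Time to reach x = 49.8 m: t = x / v_x = 49.8 / 16.06 = 3.101 s.
y = v_y0 t − ½ g t² = 72.44×3.101 − 5.000×3.101² = 177 m.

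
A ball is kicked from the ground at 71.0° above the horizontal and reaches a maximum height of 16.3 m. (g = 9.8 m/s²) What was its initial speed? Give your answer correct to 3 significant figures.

18.9 m/s

At maximum height v_y = 0, so (v₀ sin θ)² = 2 g H.
v₀ sin 71.0° = √(2 × 9.8 × 16.3) = 17.87 m/s.
v₀ = 17.87 / sin 71.0° = 17.87 / 0.9455 = 18.9 m/s.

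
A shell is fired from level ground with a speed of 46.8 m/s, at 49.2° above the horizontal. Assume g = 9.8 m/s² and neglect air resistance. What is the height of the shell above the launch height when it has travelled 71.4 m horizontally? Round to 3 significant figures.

56.0 m

v_x = 46.8 cos 49.2° = 30.58 m/s, v_y0 = 46.8 sin 49.2° = 35.43 m/s.
Time to reach x = 71.4 m: t = x / v_x = 71.4 / 30.58 = 2.335 s.
y = v_y0 t − ½ g t² = 35.43×2.335 − 4.900×2.335² = 56.0 m.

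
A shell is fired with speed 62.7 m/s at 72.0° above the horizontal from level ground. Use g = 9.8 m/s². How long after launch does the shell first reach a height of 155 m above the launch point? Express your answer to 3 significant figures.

3.76 s

v_y0 = 62.7 sin 72.0° = 59.63 m/s.
Set y = v_y0 t − ½ g t² = 155: 4.900 t² − 59.63 t + 155 = 0.
t = [59.63 ± √(3556 − 3038)] / 9.8 = (59.63 ± 22.76) / 9.8, giving t = 3.76 s or t = 8.41 s.
The shell is on the way up at the first time, so t = 3.76 s.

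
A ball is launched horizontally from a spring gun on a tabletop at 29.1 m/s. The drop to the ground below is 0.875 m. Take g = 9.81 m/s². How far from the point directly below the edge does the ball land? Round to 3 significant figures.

12.3 m

Initial vertical velocity is zero, so the fall time comes from h = ½ g t²: t = √(2 × 0.875 / 9.81) = 0.4224 s.
Horizontal motion is uniform at 29.1 m/s, so x = 29.1 × 0.4224 = 12.3 m.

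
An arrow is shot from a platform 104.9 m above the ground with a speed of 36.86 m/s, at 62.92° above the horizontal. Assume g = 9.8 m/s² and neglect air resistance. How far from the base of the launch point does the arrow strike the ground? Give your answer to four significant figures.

152.0 m

Components: v_x = 36.86 cos 62.92° = 16.780 m/s, v_y = 36.86 sin 62.92° = 32.819 m/s.
Vertical: 0 = 104.9 + 32.819 t − ½(9.8) t² ⇒ 4.900 t² − 32.819 t − 104.9 = 0.
t = [32.819 + √(1077.1 + 2056.0)] / 9.800 = 9.0605 s.
Horizontal: R = v_x · t = 16.780 × 9.0605 = 152.0 m.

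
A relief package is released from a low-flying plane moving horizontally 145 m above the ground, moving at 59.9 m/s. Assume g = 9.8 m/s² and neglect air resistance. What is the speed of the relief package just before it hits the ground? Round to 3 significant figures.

Fall time: t = √(2 × 145 / 9.8) = 5.440 s.
At impact: v_x = 59.9 m/s (unchanged), v_y = g t = 9.8 × 5.440 = 53.31 m/s.
Speed = √(v_x² + v_y²) = √(3588 + 2842) = 80.2 m/s.

80.2 m/s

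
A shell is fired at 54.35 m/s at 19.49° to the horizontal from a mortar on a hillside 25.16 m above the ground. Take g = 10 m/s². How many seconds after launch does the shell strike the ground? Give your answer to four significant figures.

Vertical component: v_y = 54.35 sin 19.49° = 18.133 m/s.
Taking up as positive with launch at y = 25.16 m, landing at y = 0: 0 = 25.16 + 18.133 t − ½(10) t².
Solving 5.000 t² − 18.133 t − 25.16 = 0 gives t = [18.133 + √(18.133² + 4·5.000·25.16)] / 10.00 = 4.698 s.

4.698 s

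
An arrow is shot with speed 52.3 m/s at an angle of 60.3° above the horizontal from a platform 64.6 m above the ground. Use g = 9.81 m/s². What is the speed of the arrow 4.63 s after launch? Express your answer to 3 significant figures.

25.9 m/s

v_x = 52.3 cos 60.3° = 25.91 m/s (constant).
v_y(t) = 52.3 sin 60.3° − g t = 45.43 − 9.81 × 4.63 = 0.009700 m/s.
Speed = √(v_x² + v_y²) = √(671.3 + 0.00009409) = 25.9 m/s.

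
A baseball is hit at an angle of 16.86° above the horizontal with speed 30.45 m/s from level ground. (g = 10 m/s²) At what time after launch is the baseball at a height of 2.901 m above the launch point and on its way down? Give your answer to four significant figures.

v_y0 = 30.45 sin 16.86° = 8.8315 m/s.
Set y = v_y0 t − ½ g t² = 2.901: 5.000 t² − 8.8315 t + 2.901 = 0.
t = [8.8315 ± √(77.995 − 58.020)] / 10 = (8.8315 ± 4.4693) / 10, giving t = 0.4362 s or t = 1.330 s.
On the way down corresponds to the larger root: t = 1.330 s.

1.330 s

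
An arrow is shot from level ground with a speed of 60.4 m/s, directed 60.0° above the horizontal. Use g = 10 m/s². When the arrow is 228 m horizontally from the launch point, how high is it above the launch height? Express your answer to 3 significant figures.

110 m

v_x = 60.4 cos 60.0° = 30.20 m/s, v_y0 = 60.4 sin 60.0° = 52.31 m/s.
Time to reach x = 228 m: t = x / v_x = 228 / 30.20 = 7.550 s.
y = v_y0 t − ½ g t² = 52.31×7.550 − 5.000×7.550² = 110 m.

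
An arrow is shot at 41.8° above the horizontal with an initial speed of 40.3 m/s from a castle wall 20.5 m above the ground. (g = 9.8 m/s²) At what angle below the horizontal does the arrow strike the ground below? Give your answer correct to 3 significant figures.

48.1°

v_x = 40.3 cos 41.8° = 30.04 m/s.
At impact |v_y| = √(v_y0² + 2 g h) = √(26.86² + 2×9.8×20.5) = 33.52 m/s.
Angle below horizontal = arctan(|v_y| / v_x) = arctan(33.52 / 30.04) = 48.1°.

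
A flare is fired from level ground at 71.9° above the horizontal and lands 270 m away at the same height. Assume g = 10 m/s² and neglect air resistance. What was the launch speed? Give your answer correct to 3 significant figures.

67.6 m/s

On level ground, R = v₀² sin(2θ) / g, so v₀ = √(R g / sin 2θ).
sin(2 × 71.9°) = 0.5906.
v₀ = √(270 × 10 / 0.5906) = √4572 = 67.6 m/s.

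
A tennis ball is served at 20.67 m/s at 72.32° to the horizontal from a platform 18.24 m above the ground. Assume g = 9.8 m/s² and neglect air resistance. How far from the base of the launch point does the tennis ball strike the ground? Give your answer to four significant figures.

Components: v_x = 20.67 cos 72.32° = 6.2775 m/s, v_y = 20.67 sin 72.32° = 19.694 m/s.
Vertical: 0 = 18.24 + 19.694 t − ½(9.8) t² ⇒ 4.900 t² − 19.694 t − 18.24 = 0.
t = [19.694 + √(387.85 + 357.50)] / 9.800 = 4.7954 s.
Horizontal: R = v_x · t = 6.2775 × 4.7954 = 30.10 m.

30.10 m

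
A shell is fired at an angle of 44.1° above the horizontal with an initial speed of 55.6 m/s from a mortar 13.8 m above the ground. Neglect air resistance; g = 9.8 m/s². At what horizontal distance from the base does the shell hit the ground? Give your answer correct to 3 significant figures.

329 m

Components: v_x = 55.6 cos 44.1° = 39.93 m/s, v_y = 55.6 sin 44.1° = 38.69 m/s.
Vertical: 0 = 13.8 + 38.69 t − ½(9.8) t² ⇒ 4.900 t² − 38.69 t − 13.8 = 0.
t = [38.69 + √(1497 + 270.5)] / 9.800 = 8.238 s.
Horizontal: R = v_x · t = 39.93 × 8.238 = 329 m.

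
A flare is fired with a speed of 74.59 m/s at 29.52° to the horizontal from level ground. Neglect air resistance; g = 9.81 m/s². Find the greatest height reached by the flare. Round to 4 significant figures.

68.85 m

Vertical component of launch velocity: v_y = 74.59 sin 29.52° = 36.753 m/s.
At the highest point the vertical velocity is zero, so v_y² = 2 g h_max.
h_max = (36.753)² / (2 × 9.81) = 1350.8 / 19.62 = 68.85 m.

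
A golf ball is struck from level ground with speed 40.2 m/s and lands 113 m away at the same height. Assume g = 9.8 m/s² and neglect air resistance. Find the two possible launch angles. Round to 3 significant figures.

Level-ground range: R = v₀² sin(2θ)/g ⇒ sin 2θ = R g / v₀² = 113×9.8/40.2² = 0.6853.
2θ = arcsin(0.6853) = 43.26° or 180° − 43.26° = 136.74°.
So θ = 21.6° or θ = 68.4°.

21.6° and 68.4°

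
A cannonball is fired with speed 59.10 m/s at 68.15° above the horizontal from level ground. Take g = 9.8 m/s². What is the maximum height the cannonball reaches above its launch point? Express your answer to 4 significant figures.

Vertical component of launch velocity: v_y = 59.10 sin 68.15° = 54.854 m/s.
At the highest point the vertical velocity is zero, so v_y² = 2 g h_max.
h_max = (54.854)² / (2 × 9.8) = 3009.0 / 19.60 = 153.5 m.

153.5 m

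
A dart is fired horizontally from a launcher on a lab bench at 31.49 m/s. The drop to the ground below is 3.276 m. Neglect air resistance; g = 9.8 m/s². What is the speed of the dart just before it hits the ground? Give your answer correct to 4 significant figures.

32.49 m/s

Fall time: t = √(2 × 3.276 / 9.8) = 0.81766 s.
At impact: v_x = 31.49 m/s (unchanged), v_y = g t = 9.8 × 0.81766 = 8.0131 m/s.
Speed = √(v_x² + v_y²) = √(991.62 + 64.210) = 32.49 m/s.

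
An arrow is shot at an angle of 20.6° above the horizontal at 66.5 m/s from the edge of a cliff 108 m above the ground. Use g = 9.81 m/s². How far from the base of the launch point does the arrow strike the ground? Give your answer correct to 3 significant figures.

Components: v_x = 66.5 cos 20.6° = 62.25 m/s, v_y = 66.5 sin 20.6° = 23.40 m/s.
Vertical: 0 = 108 + 23.40 t − ½(9.81) t² ⇒ 4.905 t² − 23.40 t − 108 = 0.
t = [23.40 + √(547.6 + 2119)] / 9.810 = 7.649 s.
Horizontal: R = v_x · t = 62.25 × 7.649 = 476 m.

476 m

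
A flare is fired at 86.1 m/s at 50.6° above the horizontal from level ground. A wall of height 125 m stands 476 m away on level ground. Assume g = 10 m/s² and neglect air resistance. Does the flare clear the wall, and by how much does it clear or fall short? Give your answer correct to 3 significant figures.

v_x = 86.1 cos 50.6° = 54.65 m/s; v_y0 = 86.1 sin 50.6° = 66.53 m/s.
Time to reach the wall: t = 476 / 54.65 = 8.710 s.
Height at that point: y = 66.53×8.710 − 5.000×8.710² = 200.2 m.
That is 200.2 − 125 = 75.2 m above the top of the wall, so the flare clears it.

Yes — it clears the wall by 75.2 m.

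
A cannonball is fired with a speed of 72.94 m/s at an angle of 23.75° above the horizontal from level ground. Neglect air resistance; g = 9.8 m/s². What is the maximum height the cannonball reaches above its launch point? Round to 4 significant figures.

44.03 m

Vertical component of launch velocity: v_y = 72.94 sin 23.75° = 29.376 m/s.
At the highest point the vertical velocity is zero, so v_y² = 2 g h_max.
h_max = (29.376)² / (2 × 9.8) = 862.95 / 19.60 = 44.03 m.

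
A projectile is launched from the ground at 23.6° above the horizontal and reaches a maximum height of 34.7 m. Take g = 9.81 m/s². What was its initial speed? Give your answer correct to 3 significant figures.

At maximum height v_y = 0, so (v₀ sin θ)² = 2 g H.
v₀ sin 23.6° = √(2 × 9.81 × 34.7) = 26.09 m/s.
v₀ = 26.09 / sin 23.6° = 26.09 / 0.4003 = 65.2 m/s.

65.2 m/s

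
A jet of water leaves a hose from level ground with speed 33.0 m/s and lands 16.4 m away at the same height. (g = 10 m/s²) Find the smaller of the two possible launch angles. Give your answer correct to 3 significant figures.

Level-ground range: R = v₀² sin(2θ)/g ⇒ sin 2θ = R g / v₀² = 16.4×10/33.0² = 0.1506.
2θ = arcsin(0.1506) = 8.662° or 180° − 8.662° = 171.338°.
So θ = 4.33° or θ = 85.7°.

4.33°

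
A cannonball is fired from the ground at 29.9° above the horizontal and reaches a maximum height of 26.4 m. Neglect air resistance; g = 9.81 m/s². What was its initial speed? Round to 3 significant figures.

At maximum height v_y = 0, so (v₀ sin θ)² = 2 g H.
v₀ sin 29.9° = √(2 × 9.81 × 26.4) = 22.76 m/s.
v₀ = 22.76 / sin 29.9° = 22.76 / 0.4985 = 45.7 m/s.

45.7 m/s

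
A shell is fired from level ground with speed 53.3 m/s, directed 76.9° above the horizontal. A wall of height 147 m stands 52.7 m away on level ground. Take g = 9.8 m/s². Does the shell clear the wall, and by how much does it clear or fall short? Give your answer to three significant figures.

No — it falls 13.8 m short of clearing the wall.

v_x = 53.3 cos 76.9° = 12.08 m/s; v_y0 = 53.3 sin 76.9° = 51.91 m/s.
Time to reach the wall: t = 52.7 / 12.08 = 4.363 s.
Height at that point: y = 51.91×4.363 − 4.900×4.363² = 133.2 m.
That is 147 − 133.2 = 13.8 m below the top of the wall, so the shell does not clear it.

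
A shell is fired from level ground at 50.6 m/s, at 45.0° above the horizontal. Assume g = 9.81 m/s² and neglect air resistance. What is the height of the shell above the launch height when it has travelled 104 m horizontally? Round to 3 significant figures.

62.6 m

v_x = 50.6 cos 45.0° = 35.78 m/s, v_y0 = 50.6 sin 45.0° = 35.78 m/s.
Time to reach x = 104 m: t = x / v_x = 104 / 35.78 = 2.907 s.
y = v_y0 t − ½ g t² = 35.78×2.907 − 4.905×2.907² = 62.6 m.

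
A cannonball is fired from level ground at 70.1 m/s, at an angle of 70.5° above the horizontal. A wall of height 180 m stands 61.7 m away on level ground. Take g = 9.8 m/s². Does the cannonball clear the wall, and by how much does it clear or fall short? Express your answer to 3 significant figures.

No — it falls 39.8 m short of clearing the wall.

v_x = 70.1 cos 70.5° = 23.40 m/s; v_y0 = 70.1 sin 70.5° = 66.08 m/s.
Time to reach the wall: t = 61.7 / 23.40 = 2.637 s.
Height at that point: y = 66.08×2.637 − 4.900×2.637² = 140.2 m.
That is 180 − 140.2 = 39.8 m below the top of the wall, so the cannonball does not clear it.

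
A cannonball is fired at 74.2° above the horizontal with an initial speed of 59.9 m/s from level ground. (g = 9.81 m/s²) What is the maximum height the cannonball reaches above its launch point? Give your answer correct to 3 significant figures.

Vertical component of launch velocity: v_y = 59.9 sin 74.2° = 57.64 m/s.
At the highest point the vertical velocity is zero, so v_y² = 2 g h_max.
h_max = (57.64)² / (2 × 9.81) = 3322 / 19.62 = 169 m.

169 m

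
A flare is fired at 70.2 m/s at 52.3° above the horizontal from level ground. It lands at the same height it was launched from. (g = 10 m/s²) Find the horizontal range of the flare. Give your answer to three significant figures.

Components: v_x = 70.2 cos 52.3° = 42.93 m/s, v_y = 70.2 sin 52.3° = 55.54 m/s.
Time of flight (same landing height): t = 2 v_y / g = 2 × 55.54 / 10 = 11.11 s.
Range: R = v_x · t = 42.93 × 11.11 = 477 m.

477 m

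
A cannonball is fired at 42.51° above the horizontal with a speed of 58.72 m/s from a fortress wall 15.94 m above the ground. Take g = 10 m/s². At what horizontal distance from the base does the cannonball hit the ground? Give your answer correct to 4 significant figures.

360.1 m

Components: v_x = 58.72 cos 42.51° = 43.286 m/s, v_y = 58.72 sin 42.51° = 39.678 m/s.
Vertical: 0 = 15.94 + 39.678 t − ½(10) t² ⇒ 5.000 t² − 39.678 t − 15.94 = 0.
t = [39.678 + √(1574.3 + 318.80)] / 10.00 = 8.3188 s.
Horizontal: R = v_x · t = 43.286 × 8.3188 = 360.1 m.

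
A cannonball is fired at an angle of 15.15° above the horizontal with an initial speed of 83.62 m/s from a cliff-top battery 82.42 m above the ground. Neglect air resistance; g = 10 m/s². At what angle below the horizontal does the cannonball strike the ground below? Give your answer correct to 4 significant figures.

29.74°

v_x = 83.62 cos 15.15° = 80.714 m/s.
At impact |v_y| = √(v_y0² + 2 g h) = √(21.854² + 2×10×82.42) = 46.109 m/s.
Angle below horizontal = arctan(|v_y| / v_x) = arctan(46.109 / 80.714) = 29.74°.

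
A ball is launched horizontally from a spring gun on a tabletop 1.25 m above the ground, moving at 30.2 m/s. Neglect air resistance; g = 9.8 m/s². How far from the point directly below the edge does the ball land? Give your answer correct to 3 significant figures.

Initial vertical velocity is zero, so the fall time comes from h = ½ g t²: t = √(2 × 1.25 / 9.8) = 0.5051 s.
Horizontal motion is uniform at 30.2 m/s, so x = 30.2 × 0.5051 = 15.3 m.

15.3 m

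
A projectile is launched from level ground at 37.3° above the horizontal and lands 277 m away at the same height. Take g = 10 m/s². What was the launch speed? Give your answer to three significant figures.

53.6 m/s

On level ground, R = v₀² sin(2θ) / g, so v₀ = √(R g / sin 2θ).
sin(2 × 37.3°) = 0.9641.
v₀ = √(277 × 10 / 0.9641) = √2873 = 53.6 m/s.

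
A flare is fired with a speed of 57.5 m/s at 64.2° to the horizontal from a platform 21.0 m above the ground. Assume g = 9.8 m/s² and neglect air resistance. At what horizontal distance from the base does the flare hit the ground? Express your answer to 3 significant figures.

274 m

Components: v_x = 57.5 cos 64.2° = 25.03 m/s, v_y = 57.5 sin 64.2° = 51.77 m/s.
Vertical: 0 = 21.0 + 51.77 t − ½(9.8) t² ⇒ 4.900 t² − 51.77 t − 21.0 = 0.
t = [51.77 + √(2680 + 411.6)] / 9.800 = 10.96 s.
Horizontal: R = v_x · t = 25.03 × 10.96 = 274 m.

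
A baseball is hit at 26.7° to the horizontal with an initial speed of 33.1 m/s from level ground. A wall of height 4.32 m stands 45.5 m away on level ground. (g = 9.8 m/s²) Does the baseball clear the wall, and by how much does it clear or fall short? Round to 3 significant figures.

Yes — it clears the wall by 6.96 m.

v_x = 33.1 cos 26.7° = 29.57 m/s; v_y0 = 33.1 sin 26.7° = 14.87 m/s.
Time to reach the wall: t = 45.5 / 29.57 = 1.539 s.
Height at that point: y = 14.87×1.539 − 4.900×1.539² = 11.28 m.
That is 11.28 − 4.32 = 6.96 m above the top of the wall, so the baseball clears it.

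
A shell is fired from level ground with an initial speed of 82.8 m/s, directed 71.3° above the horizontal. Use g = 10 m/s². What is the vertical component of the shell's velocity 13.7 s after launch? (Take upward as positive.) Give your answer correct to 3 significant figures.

Initial vertical component: v_y0 = 82.8 sin 71.3° = 78.43 m/s.
v_y(t) = v_y0 − g t = 78.43 − 10 × 13.7 = -58.6 m/s.

-58.6 m/s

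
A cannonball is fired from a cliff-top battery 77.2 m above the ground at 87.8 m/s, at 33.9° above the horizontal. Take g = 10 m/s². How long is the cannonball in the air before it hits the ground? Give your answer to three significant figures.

11.2 s

Vertical component: v_y = 87.8 sin 33.9° = 48.97 m/s.
Taking up as positive with launch at y = 77.2 m, landing at y = 0: 0 = 77.2 + 48.97 t − ½(10) t².
Solving 5.000 t² − 48.97 t − 77.2 = 0 gives t = [48.97 + √(48.97² + 4·5.000·77.2)] / 10.00 = 11.2 s.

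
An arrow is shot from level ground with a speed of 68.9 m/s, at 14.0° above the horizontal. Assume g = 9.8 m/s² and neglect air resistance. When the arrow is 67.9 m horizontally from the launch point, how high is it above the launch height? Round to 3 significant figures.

11.9 m

v_x = 68.9 cos 14.0° = 66.85 m/s, v_y0 = 68.9 sin 14.0° = 16.67 m/s.
Time to reach x = 67.9 m: t = x / v_x = 67.9 / 66.85 = 1.016 s.
y = v_y0 t − ½ g t² = 16.67×1.016 − 4.900×1.016² = 11.9 m.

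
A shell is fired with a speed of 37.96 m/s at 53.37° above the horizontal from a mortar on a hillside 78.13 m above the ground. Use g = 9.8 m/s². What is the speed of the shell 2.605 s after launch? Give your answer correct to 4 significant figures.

23.18 m/s

v_x = 37.96 cos 53.37° = 22.649 m/s (constant).
v_y(t) = 37.96 sin 53.37° − g t = 30.463 − 9.8 × 2.605 = 4.9340 m/s.
Speed = √(v_x² + v_y²) = √(512.98 + 24.344) = 23.18 m/s.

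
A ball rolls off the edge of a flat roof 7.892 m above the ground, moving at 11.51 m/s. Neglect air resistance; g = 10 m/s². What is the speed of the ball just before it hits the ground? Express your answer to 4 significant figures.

Fall time: t = √(2 × 7.892 / 10) = 1.2563 s.
At impact: v_x = 11.51 m/s (unchanged), v_y = g t = 10 × 1.2563 = 12.563 m/s.
Speed = √(v_x² + v_y²) = √(132.48 + 157.83) = 17.04 m/s.

17.04 m/s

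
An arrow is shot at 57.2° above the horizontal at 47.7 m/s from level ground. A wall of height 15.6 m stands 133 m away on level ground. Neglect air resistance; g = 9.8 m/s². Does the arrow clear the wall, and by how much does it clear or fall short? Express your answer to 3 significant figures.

Yes — it clears the wall by 61.0 m.

v_x = 47.7 cos 57.2° = 25.84 m/s; v_y0 = 47.7 sin 57.2° = 40.10 m/s.
Time to reach the wall: t = 133 / 25.84 = 5.147 s.
Height at that point: y = 40.10×5.147 − 4.900×5.147² = 76.59 m.
That is 76.59 − 15.6 = 61.0 m above the top of the wall, so the arrow clears it.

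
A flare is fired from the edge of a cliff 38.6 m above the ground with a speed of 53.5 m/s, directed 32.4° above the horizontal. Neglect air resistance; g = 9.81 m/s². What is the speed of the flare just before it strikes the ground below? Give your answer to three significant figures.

v_x = 53.5 cos 32.4° = 45.17 m/s is unchanged throughout.
For the vertical component, v_y² = v_y0² + 2 g h = (28.67)² + 2×9.81×38.6 = 1579, so |v_y| = 39.74 m/s.
Impact speed = √(v_x² + v_y²) = √(2040 + 1579) = 60.2 m/s.

60.2 m/s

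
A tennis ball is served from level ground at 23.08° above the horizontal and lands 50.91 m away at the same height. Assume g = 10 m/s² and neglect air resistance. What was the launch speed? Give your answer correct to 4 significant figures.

On level ground, R = v₀² sin(2θ) / g, so v₀ = √(R g / sin 2θ).
sin(2 × 23.08°) = 0.7213.
v₀ = √(50.91 × 10 / 0.7213) = √705.81 = 26.57 m/s.

26.57 m/s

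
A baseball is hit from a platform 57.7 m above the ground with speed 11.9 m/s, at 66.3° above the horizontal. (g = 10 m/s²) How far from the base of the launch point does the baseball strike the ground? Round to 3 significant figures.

Components: v_x = 11.9 cos 66.3° = 4.783 m/s, v_y = 11.9 sin 66.3° = 10.90 m/s.
Vertical: 0 = 57.7 + 10.90 t − ½(10) t² ⇒ 5.000 t² − 10.90 t − 57.7 = 0.
t = [10.90 + √(118.8 + 1154)] / 10.00 = 4.658 s.
Horizontal: R = v_x · t = 4.783 × 4.658 = 22.3 m.

22.3 m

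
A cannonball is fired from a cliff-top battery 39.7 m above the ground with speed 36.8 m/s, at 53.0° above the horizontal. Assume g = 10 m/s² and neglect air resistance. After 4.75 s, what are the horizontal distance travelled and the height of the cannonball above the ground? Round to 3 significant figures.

x = 105 m, y = 66.5 m

v_x = 36.8 cos 53.0° = 22.15 m/s; v_y0 = 36.8 sin 53.0° = 29.39 m/s.
x = v_x t = 22.15 × 4.75 = 105 m.
y = 39.7 + v_y0 t − ½ g t² = 66.5 m.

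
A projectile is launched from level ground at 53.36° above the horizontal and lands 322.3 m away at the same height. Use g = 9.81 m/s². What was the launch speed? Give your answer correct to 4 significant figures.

57.46 m/s

On level ground, R = v₀² sin(2θ) / g, so v₀ = √(R g / sin 2θ).
sin(2 × 53.36°) = 0.9577.
v₀ = √(322.3 × 9.81 / 0.9577) = √3301.4 = 57.46 m/s.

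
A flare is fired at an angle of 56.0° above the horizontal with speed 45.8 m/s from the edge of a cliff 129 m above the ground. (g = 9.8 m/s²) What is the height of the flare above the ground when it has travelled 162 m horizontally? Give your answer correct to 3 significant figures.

v_x = 45.8 cos 56.0° = 25.61 m/s, v_y0 = 45.8 sin 56.0° = 37.97 m/s.
Time to reach x = 162 m: t = x / v_x = 162 / 25.61 = 6.326 s.
y = 129 + v_y0 t − ½ g t² = 129 + 37.97×6.326 − 4.900×6.326² = 173 m.

173 m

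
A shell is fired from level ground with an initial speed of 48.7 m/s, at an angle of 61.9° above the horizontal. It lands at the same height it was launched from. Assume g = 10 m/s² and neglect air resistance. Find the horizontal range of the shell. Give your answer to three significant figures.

For level ground, R = v₀² sin(2θ) / g.
sin(2 × 61.9°) = sin 123.8° = 0.8310.
R = (48.7)² × 0.8310 / 10 = 197 m.

197 m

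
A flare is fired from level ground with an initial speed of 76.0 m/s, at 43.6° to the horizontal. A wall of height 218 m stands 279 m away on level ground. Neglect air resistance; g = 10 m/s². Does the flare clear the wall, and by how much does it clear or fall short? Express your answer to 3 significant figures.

v_x = 76.0 cos 43.6° = 55.04 m/s; v_y0 = 76.0 sin 43.6° = 52.41 m/s.
Time to reach the wall: t = 279 / 55.04 = 5.069 s.
Height at that point: y = 52.41×5.069 − 5.000×5.069² = 137.2 m.
That is 218 − 137.2 = 80.8 m below the top of the wall, so the flare does not clear it.

No — it falls 80.8 m short of clearing the wall.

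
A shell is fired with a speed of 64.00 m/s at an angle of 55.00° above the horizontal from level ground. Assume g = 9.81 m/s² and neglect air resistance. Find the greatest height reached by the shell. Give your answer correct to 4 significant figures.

140.1 m

Vertical component of launch velocity: v_y = 64.00 sin 55.00° = 52.426 m/s.
At the highest point the vertical velocity is zero, so v_y² = 2 g h_max.
h_max = (52.426)² / (2 × 9.81) = 2748.5 / 19.62 = 140.1 m.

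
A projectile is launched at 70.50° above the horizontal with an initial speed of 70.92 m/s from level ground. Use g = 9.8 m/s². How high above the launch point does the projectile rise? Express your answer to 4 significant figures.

228.0 m

Vertical component of launch velocity: v_y = 70.92 sin 70.50° = 66.852 m/s.
At the highest point the vertical velocity is zero, so v_y² = 2 g h_max.
h_max = (66.852)² / (2 × 9.8) = 4469.2 / 19.60 = 228.0 m.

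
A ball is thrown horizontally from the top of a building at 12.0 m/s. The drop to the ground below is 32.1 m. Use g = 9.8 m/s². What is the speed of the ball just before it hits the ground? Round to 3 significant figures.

Fall time: t = √(2 × 32.1 / 9.8) = 2.559 s.
At impact: v_x = 12.0 m/s (unchanged), v_y = g t = 9.8 × 2.559 = 25.08 m/s.
Speed = √(v_x² + v_y²) = √(144.0 + 629.0) = 27.8 m/s.

27.8 m/s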